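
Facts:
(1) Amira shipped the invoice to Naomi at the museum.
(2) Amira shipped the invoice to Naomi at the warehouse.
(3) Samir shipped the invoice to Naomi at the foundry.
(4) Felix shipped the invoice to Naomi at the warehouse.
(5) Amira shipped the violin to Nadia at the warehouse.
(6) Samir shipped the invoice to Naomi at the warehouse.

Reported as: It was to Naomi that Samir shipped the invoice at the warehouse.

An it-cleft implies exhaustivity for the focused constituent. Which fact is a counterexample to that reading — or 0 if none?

0

The cleft puts "Naomi" in focus and presupposes the open proposition with agent = Samir, thing = the invoice, setting = at the warehouse.
The exhaustive reading says no other recipient fits that background.
No listed fact matches the background with a different recipient. Exhaustivity holds.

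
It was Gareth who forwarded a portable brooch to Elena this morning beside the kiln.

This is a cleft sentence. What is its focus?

In an it-cleft "It was X that/who ...", the clefted constituent X is the focus; the that/who-clause expresses the presupposed open proposition.
Here the focus is "Gareth". The backgrounded (presupposed) material includes "a portable brooch", "to Elena", "beside the kiln" and "this morning".

Gareth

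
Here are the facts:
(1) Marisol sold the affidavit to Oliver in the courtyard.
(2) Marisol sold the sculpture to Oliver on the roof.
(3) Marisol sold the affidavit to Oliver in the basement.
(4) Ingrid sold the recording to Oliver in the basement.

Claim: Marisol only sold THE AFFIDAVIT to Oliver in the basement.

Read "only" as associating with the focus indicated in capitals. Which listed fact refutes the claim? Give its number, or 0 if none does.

0

The capitals mark "the affidavit" as focus. So "only" rules out other things, with the rest (Marisol as agent and Oliver as recipient and in the basement as setting) as background.
No fact matches Marisol as agent and Oliver as recipient and in the basement as setting with a different thing — every other fact differs on at least one backgrounded slot. So no fact refutes it.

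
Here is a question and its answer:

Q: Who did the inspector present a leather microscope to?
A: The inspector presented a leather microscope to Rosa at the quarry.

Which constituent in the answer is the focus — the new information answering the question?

The wh-word "who" asks about the recipient.
In the answer, "the inspector" and "a leather microscope" are given — repeated from the question.
"at the quarry" is also new, but it specifies the location, which is not what the question asks about — so it is not the focus.
The constituent filling the recipient gap is "to Rosa"; that is the focus.

to Rosa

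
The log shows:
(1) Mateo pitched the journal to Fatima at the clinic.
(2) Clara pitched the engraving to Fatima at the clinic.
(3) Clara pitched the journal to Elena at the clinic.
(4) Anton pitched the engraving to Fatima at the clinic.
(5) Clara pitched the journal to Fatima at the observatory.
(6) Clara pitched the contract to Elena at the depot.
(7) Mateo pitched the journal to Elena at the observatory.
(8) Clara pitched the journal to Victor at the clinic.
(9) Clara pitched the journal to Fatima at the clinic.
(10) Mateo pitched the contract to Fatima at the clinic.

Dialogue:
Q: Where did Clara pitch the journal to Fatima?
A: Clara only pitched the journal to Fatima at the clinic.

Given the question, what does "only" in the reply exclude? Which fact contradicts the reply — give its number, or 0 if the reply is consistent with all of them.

5

The question "Where did ...?" targets the setting, so in the reply the focus falls on "at the clinic".
So "only" ranges over settings; the rest (Clara as agent and the journal as thing and Fatima as recipient) is presupposed.
Fact (5) keeps Clara as agent and the journal as thing and Fatima as recipient but has setting = at the observatory; that refutes the reply.
(Fact (3) would refute a reading with focus on the recipient — but that is not what the question asks.)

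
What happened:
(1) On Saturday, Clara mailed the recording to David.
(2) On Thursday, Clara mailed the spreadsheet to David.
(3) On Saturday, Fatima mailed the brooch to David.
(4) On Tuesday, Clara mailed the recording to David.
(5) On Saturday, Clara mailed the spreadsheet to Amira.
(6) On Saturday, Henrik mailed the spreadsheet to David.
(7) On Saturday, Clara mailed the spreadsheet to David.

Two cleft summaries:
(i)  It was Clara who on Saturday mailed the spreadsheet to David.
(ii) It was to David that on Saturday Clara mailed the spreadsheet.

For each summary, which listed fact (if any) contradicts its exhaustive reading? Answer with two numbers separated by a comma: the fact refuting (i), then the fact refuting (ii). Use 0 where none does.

Summary (i) focuses "Clara" (the agent); background same thing, recipient, setting (the spreadsheet / David / on Saturday). Fact (6) matches that background with agent = Henrik — refutes (i).
Summary (ii) focuses "David" (the recipient); background same agent, thing, setting (Clara / the spreadsheet / on Saturday). Fact (5) matches that background with recipient = Amira — refutes (ii).

6, 5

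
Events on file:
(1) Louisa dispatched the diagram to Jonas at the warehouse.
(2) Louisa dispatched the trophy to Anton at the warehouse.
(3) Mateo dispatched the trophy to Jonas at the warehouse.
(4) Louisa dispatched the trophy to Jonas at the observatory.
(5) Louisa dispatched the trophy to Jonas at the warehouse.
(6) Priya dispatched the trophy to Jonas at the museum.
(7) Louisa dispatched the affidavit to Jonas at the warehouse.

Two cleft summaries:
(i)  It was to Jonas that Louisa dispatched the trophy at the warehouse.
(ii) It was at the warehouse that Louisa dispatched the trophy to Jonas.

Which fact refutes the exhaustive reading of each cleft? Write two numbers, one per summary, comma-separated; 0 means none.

2, 4

(i): focus "Jonas". Looking for agent = Louisa, thing = the trophy, setting = at the warehouse with some other recipient — fact (2) has Anton there. Refuted.
(ii): focus "at the warehouse". Looking for agent = Louisa, thing = the trophy, recipient = Jonas with some other setting — fact (4) has at the observatory there. Refuted.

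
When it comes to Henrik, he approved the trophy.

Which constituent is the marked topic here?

Henrik

The construction explicitly marks "Henrik" as what the sentence is about — the topic.
The remainder of the clause is the comment (what is said about the topic).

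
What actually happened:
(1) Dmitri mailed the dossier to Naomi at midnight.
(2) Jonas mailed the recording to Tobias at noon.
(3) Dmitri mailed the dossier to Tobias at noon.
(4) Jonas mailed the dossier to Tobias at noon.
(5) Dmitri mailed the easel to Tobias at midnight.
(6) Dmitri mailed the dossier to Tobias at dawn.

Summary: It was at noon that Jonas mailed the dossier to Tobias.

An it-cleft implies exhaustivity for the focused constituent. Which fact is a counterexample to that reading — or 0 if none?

0

Focus of the cleft: "at noon" (the setting). Presupposed background: agent = Jonas, thing = the dossier, recipient = Tobias.
Exhaustivity: at noon is the only setting satisfying that background.
Every other fact differs from the presupposition on some backgrounded slot, so none challenges the exhaustivity.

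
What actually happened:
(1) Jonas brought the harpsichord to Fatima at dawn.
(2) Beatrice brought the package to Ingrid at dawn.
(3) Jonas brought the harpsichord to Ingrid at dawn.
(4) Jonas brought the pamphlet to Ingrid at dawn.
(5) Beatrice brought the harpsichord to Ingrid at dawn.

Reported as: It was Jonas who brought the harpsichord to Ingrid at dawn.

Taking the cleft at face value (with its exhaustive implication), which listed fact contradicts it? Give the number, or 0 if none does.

5

Focus of the cleft: "Jonas" (the agent). Presupposed background: thing = the harpsichord, recipient = Ingrid, setting = at dawn.
The exhaustive reading says no other agent fits that background.
Fact (5) shares the background but with agent = Beatrice; exhaustivity is violated.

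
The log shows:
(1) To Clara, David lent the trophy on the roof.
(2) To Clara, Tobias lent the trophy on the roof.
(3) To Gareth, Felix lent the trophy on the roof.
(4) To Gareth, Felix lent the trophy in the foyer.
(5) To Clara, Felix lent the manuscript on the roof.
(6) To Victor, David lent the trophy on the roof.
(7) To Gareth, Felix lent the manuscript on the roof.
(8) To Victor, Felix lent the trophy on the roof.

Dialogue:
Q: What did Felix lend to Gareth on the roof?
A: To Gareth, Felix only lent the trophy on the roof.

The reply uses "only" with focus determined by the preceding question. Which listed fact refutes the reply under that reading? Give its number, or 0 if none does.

7

Answering "What did ...?" puts focus on the thing — here, "the trophy".
So "only" ranges over things; the rest (agent = Felix, recipient = Gareth, setting = on the roof) is presupposed.
Fact (7) keeps agent = Felix, recipient = Gareth, setting = on the roof but has thing = the manuscript; that refutes the reply.
(Fact (8) would refute a reading with focus on the recipient — but that is not what the question asks.)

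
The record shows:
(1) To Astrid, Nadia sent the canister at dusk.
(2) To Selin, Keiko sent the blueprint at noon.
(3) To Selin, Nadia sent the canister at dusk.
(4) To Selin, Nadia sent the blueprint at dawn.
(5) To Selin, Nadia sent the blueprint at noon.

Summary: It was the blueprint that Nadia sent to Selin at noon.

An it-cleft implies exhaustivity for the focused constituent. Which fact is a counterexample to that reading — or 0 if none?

0

Focus of the cleft: "the blueprint" (the thing). Presupposed background: Nadia as agent and Selin as recipient and at noon as setting.
The exhaustive reading says no other thing fits that background.
Every other fact differs from the presupposition on some backgrounded slot, so none challenges the exhaustivity.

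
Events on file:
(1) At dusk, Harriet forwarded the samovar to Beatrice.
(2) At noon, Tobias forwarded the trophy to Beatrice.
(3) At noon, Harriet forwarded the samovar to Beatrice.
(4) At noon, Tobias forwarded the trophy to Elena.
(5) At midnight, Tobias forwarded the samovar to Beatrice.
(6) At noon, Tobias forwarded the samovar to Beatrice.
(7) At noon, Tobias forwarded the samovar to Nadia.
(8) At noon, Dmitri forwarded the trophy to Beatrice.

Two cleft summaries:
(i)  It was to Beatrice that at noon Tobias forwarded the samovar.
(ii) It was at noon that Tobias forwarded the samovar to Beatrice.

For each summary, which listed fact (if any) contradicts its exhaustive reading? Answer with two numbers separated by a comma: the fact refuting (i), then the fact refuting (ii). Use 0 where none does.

Summary (i) focuses "Beatrice" (the recipient); background agent = Tobias, thing = the samovar, setting = at noon. Fact (7) matches that background with recipient = Nadia — refutes (i).
Summary (ii) focuses "at noon" (the setting); background agent = Tobias, thing = the samovar, recipient = Beatrice. Fact (5) matches that background with setting = at midnight — refutes (ii).

7, 5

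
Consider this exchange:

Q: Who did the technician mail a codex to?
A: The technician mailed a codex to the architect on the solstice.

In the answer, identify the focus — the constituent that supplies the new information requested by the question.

to the architect

The wh-word "who" asks about the recipient.
In the answer, "the technician" and "a codex" are given — repeated from the question.
"on the solstice" is also new, but it specifies the time, which is not what the question asks about — so it is not the focus.
The constituent filling the recipient gap is "to the architect"; that is the focus.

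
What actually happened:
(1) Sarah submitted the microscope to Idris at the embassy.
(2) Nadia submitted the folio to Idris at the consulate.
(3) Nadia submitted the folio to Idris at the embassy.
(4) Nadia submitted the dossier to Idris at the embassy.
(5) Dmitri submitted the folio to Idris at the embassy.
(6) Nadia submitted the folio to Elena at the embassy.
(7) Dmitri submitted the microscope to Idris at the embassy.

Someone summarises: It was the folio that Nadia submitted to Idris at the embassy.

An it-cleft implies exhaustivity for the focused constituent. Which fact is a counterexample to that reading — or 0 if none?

The cleft puts "the folio" in focus and presupposes the open proposition with Nadia as agent and Idris as recipient and at the embassy as setting.
Exhaustivity: the folio is the only thing satisfying that background.
Fact (4) shares the background but with thing = the dossier; exhaustivity is violated.

4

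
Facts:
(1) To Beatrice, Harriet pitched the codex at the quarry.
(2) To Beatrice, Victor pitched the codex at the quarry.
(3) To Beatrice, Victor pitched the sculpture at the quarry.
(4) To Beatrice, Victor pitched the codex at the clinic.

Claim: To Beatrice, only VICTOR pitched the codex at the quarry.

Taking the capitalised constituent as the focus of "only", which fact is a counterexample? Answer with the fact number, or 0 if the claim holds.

1

Focus (in capitals) is "Victor" — the agent. "Only" excludes alternative agents while holding fixed the codex as thing and Beatrice as recipient and at the quarry as setting.
Fact (1) shares the background but differs in agent (Harriet) — a counterexample.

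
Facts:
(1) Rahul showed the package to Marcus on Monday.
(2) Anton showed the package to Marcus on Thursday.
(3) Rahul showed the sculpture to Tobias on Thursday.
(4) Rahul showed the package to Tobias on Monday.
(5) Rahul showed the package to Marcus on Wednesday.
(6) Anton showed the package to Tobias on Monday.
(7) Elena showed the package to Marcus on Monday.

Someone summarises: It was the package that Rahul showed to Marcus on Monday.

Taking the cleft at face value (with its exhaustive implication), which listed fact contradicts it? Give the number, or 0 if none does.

The cleft puts "the package" in focus and presupposes the open proposition with Rahul as agent and Marcus as recipient and on Monday as setting.
The exhaustive reading says no other thing fits that background.
No listed fact matches the background with a different thing. Exhaustivity holds.

0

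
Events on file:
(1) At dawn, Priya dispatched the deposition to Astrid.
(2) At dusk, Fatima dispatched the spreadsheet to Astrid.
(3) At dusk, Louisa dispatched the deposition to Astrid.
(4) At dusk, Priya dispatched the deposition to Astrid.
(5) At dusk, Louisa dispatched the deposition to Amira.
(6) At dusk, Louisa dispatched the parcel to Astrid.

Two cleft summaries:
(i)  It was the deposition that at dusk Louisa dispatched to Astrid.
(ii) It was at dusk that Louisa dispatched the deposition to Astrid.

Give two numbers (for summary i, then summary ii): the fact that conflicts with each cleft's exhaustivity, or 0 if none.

(i): focus "the deposition". Looking for Louisa as agent and Astrid as recipient and at dusk as setting with some other thing — fact (6) has the parcel there. Refuted.
(ii): focus "at dusk". No fact shares Louisa as agent and the deposition as thing and Astrid as recipient with a different setting. 0.

6, 0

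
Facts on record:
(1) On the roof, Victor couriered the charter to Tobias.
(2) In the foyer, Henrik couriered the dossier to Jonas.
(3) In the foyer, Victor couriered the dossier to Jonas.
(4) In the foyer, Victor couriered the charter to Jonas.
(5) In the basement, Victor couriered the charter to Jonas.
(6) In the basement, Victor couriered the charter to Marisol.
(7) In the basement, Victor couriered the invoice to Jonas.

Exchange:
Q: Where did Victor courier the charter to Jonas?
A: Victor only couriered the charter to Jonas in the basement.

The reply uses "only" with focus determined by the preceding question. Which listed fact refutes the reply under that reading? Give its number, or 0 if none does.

The question "Where did ...?" targets the setting, so in the reply the focus falls on "in the basement".
"Only" then excludes alternative settings while the background — Victor as agent and the charter as thing and Jonas as recipient — is held fixed.
Fact (4) keeps Victor as agent and the charter as thing and Jonas as recipient but has setting = in the foyer; that refutes the reply.
(Fact (6) would refute a reading with focus on the recipient — but that is not what the question asks.)

4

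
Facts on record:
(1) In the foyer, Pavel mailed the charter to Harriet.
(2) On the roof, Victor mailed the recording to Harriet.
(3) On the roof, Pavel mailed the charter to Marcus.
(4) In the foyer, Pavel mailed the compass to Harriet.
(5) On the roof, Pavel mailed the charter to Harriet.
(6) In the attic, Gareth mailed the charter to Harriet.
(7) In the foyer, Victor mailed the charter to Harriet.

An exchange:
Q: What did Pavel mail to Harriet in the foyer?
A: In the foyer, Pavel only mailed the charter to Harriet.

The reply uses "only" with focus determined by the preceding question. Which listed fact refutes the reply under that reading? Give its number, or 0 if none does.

4

Answering "What did ...?" puts focus on the thing — here, "the charter".
So "only" ranges over things; the rest (Pavel as agent and Harriet as recipient and in the foyer as setting) is presupposed.
Fact (4) keeps Pavel as agent and Harriet as recipient and in the foyer as setting but has thing = the compass; that refutes the reply.
(Fact (5) would refute a reading with focus on the setting — but that is not what the question asks.)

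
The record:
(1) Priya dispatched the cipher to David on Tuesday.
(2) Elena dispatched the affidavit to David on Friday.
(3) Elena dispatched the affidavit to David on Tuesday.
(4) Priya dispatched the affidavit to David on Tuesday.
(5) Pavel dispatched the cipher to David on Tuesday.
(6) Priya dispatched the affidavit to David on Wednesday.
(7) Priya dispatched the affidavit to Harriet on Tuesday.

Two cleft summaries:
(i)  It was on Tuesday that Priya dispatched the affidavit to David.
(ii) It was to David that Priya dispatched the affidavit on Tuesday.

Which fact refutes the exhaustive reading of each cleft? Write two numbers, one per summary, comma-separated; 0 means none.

6, 7

(i): focus "on Tuesday". Looking for Priya as agent and the affidavit as thing and David as recipient with some other setting — fact (6) has on Wednesday there. Refuted.
(ii): focus "David". Looking for Priya as agent and the affidavit as thing and on Tuesday as setting with some other recipient — fact (7) has Harriet there. Refuted.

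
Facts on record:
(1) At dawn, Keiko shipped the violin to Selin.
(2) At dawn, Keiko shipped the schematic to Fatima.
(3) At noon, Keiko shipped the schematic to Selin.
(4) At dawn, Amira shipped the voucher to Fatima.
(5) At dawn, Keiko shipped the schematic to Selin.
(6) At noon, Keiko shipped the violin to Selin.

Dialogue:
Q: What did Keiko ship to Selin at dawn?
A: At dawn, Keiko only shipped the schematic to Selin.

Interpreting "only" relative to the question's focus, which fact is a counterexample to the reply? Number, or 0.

1

The question "What did ...?" targets the thing, so in the reply the focus falls on "the schematic".
So "only" ranges over things; the rest (same agent, recipient, setting (Keiko / Selin / at dawn)) is presupposed.
Fact (1) keeps same agent, recipient, setting (Keiko / Selin / at dawn) but has thing = the violin; that refutes the reply.
(Fact (3) would refute a reading with focus on the setting — but that is not what the question asks.)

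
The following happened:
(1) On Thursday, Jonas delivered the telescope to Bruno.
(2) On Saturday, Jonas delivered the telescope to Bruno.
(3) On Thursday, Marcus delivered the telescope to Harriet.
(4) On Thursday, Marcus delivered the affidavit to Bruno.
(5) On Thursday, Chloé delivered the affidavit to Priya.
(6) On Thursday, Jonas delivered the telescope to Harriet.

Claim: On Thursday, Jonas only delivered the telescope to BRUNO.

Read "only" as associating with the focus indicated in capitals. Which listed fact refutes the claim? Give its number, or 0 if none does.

6

The capitals mark "Bruno" as focus. So "only" rules out other recipients, with the rest (Jonas as agent and the telescope as thing and on Thursday as setting) as background.
Fact (6) shares the background but differs in recipient (Harriet) — a counterexample.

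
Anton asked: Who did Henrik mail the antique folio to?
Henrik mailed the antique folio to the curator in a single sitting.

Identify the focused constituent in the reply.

The wh-word "who" asks about the recipient.
In the answer, "Henrik" and "the antique folio" are given — repeated from the question.
"in a single sitting" is also new, but it specifies the manner, which is not what the question asks about — so it is not the focus.
The constituent filling the recipient gap is "to the curator"; that is the focus.

to the curator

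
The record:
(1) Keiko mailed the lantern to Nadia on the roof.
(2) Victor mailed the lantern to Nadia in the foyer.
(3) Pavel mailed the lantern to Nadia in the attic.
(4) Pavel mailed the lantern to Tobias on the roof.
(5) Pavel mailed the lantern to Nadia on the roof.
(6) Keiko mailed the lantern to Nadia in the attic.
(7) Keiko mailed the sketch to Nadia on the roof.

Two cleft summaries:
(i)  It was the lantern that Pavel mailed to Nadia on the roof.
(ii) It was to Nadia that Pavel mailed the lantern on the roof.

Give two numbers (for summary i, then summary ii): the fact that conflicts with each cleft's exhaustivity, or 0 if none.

(i): focus "the lantern". No fact shares agent = Pavel, recipient = Nadia, setting = on the roof with a different thing. 0.
(ii): focus "Nadia". Looking for agent = Pavel, thing = the lantern, setting = on the roof with some other recipient — fact (4) has Tobias there. Refuted.

0, 4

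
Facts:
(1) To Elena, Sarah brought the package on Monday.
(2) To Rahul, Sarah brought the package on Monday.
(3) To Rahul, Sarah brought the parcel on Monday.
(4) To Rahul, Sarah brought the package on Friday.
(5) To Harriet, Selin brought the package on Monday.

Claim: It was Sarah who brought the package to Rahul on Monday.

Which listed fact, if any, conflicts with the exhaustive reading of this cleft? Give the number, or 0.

0

Focus of the cleft: "Sarah" (the agent). Presupposed background: same thing, recipient, setting (the package / Rahul / on Monday).
The exhaustive reading says no other agent fits that background.
No listed fact matches the background with a different agent. Exhaustivity holds.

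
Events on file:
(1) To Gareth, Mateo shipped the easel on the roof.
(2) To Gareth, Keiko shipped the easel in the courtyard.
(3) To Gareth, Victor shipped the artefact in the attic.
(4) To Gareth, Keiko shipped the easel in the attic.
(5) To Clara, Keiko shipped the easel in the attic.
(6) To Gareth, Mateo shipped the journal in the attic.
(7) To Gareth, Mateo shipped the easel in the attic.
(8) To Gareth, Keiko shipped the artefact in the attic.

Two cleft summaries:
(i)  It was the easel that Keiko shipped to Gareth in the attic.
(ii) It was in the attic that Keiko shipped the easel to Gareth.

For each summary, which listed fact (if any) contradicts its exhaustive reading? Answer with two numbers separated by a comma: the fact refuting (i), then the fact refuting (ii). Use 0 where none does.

8, 2

(i): focus "the easel". Looking for same agent, recipient, setting (Keiko / Gareth / in the attic) with some other thing — fact (8) has the artefact there. Refuted.
(ii): focus "in the attic". Looking for same agent, thing, recipient (Keiko / the easel / Gareth) with some other setting — fact (2) has in the courtyard there. Refuted.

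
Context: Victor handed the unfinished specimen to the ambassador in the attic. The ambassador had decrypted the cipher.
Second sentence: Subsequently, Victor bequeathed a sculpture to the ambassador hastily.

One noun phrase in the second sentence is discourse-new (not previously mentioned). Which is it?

a sculpture

"Victor" and "the ambassador" in the second sentence are given — already mentioned in the context.
"a sculpture" has no antecedent in the context; it is discourse-new (the indefinite article also signals a new referent).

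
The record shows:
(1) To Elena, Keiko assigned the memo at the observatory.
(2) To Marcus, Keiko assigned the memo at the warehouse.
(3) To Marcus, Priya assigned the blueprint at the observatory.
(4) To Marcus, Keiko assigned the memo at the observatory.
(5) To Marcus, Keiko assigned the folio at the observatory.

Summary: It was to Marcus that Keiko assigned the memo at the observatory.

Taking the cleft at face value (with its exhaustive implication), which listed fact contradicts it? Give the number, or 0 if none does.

The cleft puts "Marcus" in focus and presupposes the open proposition with agent = Keiko, thing = the memo, setting = at the observatory.
Exhaustivity: Marcus is the only recipient satisfying that background.
But fact (1) also has agent = Keiko, thing = the memo, setting = at the observatory, with recipient = Elena — so the exhaustive reading fails.

1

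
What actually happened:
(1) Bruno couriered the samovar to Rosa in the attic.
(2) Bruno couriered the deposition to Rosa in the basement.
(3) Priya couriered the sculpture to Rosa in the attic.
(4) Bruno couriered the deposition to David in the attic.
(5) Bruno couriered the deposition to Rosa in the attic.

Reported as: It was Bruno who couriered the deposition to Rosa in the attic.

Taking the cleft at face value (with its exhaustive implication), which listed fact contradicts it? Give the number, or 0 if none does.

The cleft puts "Bruno" in focus and presupposes the open proposition with same thing, recipient, setting (the deposition / Rosa / in the attic).
The exhaustive reading says no other agent fits that background.
No listed fact matches the background with a different agent. Exhaustivity holds.

0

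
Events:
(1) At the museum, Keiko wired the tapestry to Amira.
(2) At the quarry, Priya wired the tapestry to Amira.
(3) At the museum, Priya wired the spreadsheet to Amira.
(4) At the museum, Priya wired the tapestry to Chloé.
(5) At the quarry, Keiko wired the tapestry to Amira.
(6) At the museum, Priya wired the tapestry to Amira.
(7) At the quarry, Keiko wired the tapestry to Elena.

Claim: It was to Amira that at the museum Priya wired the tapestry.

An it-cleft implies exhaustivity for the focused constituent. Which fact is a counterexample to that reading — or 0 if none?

4

The cleft puts "Amira" in focus and presupposes the open proposition with agent = Priya, thing = the tapestry, setting = at the museum.
The exhaustive reading says no other recipient fits that background.
Fact (4) shares the background but with recipient = Chloé; exhaustivity is violated.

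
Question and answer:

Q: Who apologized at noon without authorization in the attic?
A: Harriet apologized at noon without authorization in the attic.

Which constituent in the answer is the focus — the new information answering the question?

The wh-word "who" asks about the subject (agent).
In the answer, "at noon", "without authorization" and "in the attic" are given — repeated from the question.
The constituent filling the subject (agent) gap is "Harriet"; that is the focus and would carry nuclear stress.

Harriet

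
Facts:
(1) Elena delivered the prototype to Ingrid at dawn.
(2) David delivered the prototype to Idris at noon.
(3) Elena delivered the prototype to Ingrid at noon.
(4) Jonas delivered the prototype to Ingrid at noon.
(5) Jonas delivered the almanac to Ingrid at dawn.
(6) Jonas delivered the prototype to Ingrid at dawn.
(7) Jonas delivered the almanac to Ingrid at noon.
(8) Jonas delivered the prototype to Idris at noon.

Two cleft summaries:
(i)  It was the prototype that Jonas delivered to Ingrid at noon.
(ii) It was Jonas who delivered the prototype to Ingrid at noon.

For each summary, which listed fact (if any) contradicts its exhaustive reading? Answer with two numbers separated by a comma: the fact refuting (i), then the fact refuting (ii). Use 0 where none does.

Summary (i) focuses "the prototype" (the thing); background same agent, recipient, setting (Jonas / Ingrid / at noon). Fact (7) matches that background with thing = the almanac — refutes (i).
Summary (ii) focuses "Jonas" (the agent); background same thing, recipient, setting (the prototype / Ingrid / at noon). Fact (3) matches that background with agent = Elena — refutes (ii).

7, 3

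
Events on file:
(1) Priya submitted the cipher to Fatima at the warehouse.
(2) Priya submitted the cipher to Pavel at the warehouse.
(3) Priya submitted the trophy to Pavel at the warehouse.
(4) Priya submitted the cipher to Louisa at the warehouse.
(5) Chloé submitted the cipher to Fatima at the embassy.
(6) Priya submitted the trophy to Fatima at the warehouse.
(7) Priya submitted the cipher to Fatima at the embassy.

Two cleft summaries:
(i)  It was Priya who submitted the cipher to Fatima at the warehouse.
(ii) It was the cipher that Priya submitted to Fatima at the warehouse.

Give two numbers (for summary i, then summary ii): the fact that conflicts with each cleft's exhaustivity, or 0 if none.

(i): focus "Priya". No fact shares thing = the cipher, recipient = Fatima, setting = at the warehouse with a different agent. 0.
(ii): focus "the cipher". Looking for agent = Priya, recipient = Fatima, setting = at the warehouse with some other thing — fact (6) has the trophy there. Refuted.

0, 6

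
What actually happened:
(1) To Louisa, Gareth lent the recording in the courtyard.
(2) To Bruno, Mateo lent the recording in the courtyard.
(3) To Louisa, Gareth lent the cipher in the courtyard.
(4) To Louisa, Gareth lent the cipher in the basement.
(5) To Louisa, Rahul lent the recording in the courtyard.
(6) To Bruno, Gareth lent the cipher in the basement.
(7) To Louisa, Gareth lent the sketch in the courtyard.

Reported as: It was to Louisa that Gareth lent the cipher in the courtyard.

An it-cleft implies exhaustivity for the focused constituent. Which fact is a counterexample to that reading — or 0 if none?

The cleft puts "Louisa" in focus and presupposes the open proposition with Gareth as agent and the cipher as thing and in the courtyard as setting.
Exhaustivity: Louisa is the only recipient satisfying that background.
No listed fact matches the background with a different recipient. Exhaustivity holds.

0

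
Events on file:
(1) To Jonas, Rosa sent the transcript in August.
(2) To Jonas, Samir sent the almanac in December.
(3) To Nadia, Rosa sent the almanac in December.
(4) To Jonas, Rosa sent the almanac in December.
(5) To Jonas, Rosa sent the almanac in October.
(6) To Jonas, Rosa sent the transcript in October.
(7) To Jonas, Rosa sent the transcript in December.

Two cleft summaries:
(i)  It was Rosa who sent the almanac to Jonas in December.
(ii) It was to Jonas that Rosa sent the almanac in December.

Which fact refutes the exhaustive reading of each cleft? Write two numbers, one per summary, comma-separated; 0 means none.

(i): focus "Rosa". Looking for the almanac as thing and Jonas as recipient and in December as setting with some other agent — fact (2) has Samir there. Refuted.
(ii): focus "Jonas". Looking for Rosa as agent and the almanac as thing and in December as setting with some other recipient — fact (3) has Nadia there. Refuted.

2, 3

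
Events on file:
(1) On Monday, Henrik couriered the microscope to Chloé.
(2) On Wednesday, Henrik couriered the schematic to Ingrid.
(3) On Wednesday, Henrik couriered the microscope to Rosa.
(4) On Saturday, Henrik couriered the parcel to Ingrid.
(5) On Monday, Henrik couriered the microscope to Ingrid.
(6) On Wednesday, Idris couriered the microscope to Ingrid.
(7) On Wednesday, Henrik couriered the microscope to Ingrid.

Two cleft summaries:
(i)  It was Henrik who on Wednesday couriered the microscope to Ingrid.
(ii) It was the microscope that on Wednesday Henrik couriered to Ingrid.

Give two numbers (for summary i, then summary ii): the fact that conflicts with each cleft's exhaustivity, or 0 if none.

Summary (i) focuses "Henrik" (the agent); background same thing, recipient, setting (the microscope / Ingrid / on Wednesday). Fact (6) matches that background with agent = Idris — refutes (i).
Summary (ii) focuses "the microscope" (the thing); background same agent, recipient, setting (Henrik / Ingrid / on Wednesday). Fact (2) matches that background with thing = the schematic — refutes (ii).

6, 2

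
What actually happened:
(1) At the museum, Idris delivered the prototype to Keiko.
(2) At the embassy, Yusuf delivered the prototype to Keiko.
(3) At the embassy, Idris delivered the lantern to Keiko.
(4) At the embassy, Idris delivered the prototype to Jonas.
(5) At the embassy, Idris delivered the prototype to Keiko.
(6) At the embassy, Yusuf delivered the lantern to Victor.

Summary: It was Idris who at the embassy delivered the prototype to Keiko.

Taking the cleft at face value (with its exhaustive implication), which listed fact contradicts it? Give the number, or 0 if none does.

2

Focus of the cleft: "Idris" (the agent). Presupposed background: the prototype as thing and Keiko as recipient and at the embassy as setting.
The exhaustive reading says no other agent fits that background.
Fact (2) shares the background but with agent = Yusuf; exhaustivity is violated.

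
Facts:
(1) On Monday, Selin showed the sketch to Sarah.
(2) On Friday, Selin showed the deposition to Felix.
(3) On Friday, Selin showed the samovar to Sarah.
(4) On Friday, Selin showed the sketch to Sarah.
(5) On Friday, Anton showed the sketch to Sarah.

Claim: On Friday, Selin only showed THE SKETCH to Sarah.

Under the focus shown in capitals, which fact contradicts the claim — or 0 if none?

Focus (in capitals) is "the sketch" — the thing. "Only" excludes alternative things while holding fixed same agent, recipient, setting (Selin / Sarah / on Friday).
Fact (3) shares the background but differs in thing (the samovar) — a counterexample.

3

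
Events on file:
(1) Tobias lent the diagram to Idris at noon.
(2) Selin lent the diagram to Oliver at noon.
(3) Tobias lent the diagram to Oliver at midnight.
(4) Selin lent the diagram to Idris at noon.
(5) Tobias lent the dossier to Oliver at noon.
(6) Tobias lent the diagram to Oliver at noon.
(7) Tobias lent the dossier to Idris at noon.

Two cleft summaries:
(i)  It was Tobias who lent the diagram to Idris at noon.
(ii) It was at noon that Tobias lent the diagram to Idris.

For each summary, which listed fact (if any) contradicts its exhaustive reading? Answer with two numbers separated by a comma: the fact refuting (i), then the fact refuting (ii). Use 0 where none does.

4, 0

Summary (i) focuses "Tobias" (the agent); background thing = the diagram, recipient = Idris, setting = at noon. Fact (4) matches that background with agent = Selin — refutes (i).
Summary (ii) focuses "at noon" (the setting); background agent = Tobias, thing = the diagram, recipient = Idris. No fact matches that background with a different setting, so 0.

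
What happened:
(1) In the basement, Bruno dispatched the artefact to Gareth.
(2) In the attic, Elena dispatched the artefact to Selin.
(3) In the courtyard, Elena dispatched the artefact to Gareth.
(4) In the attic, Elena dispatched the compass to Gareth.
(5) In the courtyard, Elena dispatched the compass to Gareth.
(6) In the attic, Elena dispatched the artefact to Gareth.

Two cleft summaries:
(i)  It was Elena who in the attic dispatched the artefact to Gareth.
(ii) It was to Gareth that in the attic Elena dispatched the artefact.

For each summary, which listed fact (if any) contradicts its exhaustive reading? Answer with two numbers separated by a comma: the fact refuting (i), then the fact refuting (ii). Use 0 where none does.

Summary (i) focuses "Elena" (the agent); background thing = the artefact, recipient = Gareth, setting = in the attic. No fact matches that background with a different agent, so 0.
Summary (ii) focuses "Gareth" (the recipient); background agent = Elena, thing = the artefact, setting = in the attic. Fact (2) matches that background with recipient = Selin — refutes (ii).

0, 2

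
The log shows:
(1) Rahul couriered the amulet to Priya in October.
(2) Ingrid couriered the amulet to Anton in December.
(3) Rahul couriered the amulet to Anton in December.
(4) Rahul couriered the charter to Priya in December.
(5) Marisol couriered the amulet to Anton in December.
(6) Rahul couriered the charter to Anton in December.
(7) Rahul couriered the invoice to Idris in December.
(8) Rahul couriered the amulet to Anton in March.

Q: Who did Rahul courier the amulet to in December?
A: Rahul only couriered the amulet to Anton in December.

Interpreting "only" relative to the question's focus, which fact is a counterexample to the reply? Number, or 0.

0

Answering "Who did ... to ...?" puts focus on the recipient — here, "Anton".
"Only" then excludes alternative recipients while the background — same agent, thing, setting (Rahul / the amulet / in December) — is held fixed.
No listed fact shares that background with another recipient. Nothing contradicts the reply.
(Fact (6) would refute a reading with focus on the thing — but that is not what the question asks.)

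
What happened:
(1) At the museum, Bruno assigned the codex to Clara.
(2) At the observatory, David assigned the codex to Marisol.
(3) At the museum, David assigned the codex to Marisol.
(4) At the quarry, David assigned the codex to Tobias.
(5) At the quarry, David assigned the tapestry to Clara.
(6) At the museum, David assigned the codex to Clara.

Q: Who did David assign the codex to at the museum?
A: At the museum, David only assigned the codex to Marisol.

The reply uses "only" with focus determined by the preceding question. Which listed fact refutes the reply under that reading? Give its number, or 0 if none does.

6

Answering "Who did ... to ...?" puts focus on the recipient — here, "Marisol".
"Only" then excludes alternative recipients while the background — agent = David, thing = the codex, setting = at the museum — is held fixed.
Fact (6) keeps agent = David, thing = the codex, setting = at the museum but has recipient = Clara; that refutes the reply.
(Fact (2) would refute a reading with focus on the setting — but that is not what the question asks.)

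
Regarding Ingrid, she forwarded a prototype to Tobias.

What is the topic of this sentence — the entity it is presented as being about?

The construction explicitly marks "Ingrid" as what the sentence is about — the topic.
The remainder of the clause is the comment (what is said about the topic).

Ingrid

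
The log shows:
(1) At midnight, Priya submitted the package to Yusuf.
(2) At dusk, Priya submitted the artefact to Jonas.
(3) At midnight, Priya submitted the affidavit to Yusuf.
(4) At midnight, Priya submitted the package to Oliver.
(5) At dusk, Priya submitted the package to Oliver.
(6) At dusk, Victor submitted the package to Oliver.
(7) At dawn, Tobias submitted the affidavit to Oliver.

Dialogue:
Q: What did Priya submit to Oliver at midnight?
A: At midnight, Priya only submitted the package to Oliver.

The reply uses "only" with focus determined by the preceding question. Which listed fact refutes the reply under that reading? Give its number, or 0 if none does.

0

The question "What did ...?" targets the thing, so in the reply the focus falls on "the package".
So "only" ranges over things; the rest (same agent, recipient, setting (Priya / Oliver / at midnight)) is presupposed.
No listed fact shares that background with another thing. Nothing contradicts the reply.
(Fact (1) would refute a reading with focus on the recipient — but that is not what the question asks.)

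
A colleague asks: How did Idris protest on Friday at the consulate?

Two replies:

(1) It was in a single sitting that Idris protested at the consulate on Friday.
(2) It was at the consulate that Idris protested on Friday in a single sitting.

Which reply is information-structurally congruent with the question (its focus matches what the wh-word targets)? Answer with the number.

The question word "how" targets the manner.
Option (1) clefts "in a single sitting" — that matches what the question asks about.
Option (2) clefts "at the consulate" — the location, not what was asked.
So the congruent reply is (1).

1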